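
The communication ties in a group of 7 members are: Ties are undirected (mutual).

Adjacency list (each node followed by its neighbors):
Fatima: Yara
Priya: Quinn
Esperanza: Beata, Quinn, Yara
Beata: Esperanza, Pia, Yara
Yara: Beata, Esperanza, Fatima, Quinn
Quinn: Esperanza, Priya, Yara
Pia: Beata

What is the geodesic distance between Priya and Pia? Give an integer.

4

One shortest route is Priya – Quinn – Esperanza – Beata – Pia, which uses 4 edges, and at distance 3 from Priya we only reach {Beata, Fatima}, which does not include Pia. So d(Priya,Pia) = 4.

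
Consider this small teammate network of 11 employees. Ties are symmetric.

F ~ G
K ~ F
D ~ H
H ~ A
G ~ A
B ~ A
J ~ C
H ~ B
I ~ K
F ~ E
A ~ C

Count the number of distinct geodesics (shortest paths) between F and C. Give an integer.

1

The shortest distance is 3, and the only length-3 path is F–G–A–C. So there is exactly 1 shortest path.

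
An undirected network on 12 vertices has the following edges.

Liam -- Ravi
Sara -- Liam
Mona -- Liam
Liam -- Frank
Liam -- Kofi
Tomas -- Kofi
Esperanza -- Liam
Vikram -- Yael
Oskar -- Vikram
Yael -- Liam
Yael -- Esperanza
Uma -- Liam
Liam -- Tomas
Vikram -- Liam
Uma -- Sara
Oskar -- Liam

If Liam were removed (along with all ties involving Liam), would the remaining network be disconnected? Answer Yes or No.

Removing Liam leaves {Esperanza, Oskar, Vikram, and Yael} with no path to {Ravi}, so the network splits into 6 components. Liam is a cut vertex.

Yes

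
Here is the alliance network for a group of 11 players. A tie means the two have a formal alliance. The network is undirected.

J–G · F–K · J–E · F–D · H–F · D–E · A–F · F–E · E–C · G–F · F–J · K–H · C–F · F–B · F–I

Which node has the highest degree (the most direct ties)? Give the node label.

F

Degrees — A:1, B:1, C:2, D:2, E:4, F:10, G:2, H:2, I:1, J:3, K:2.
The maximum is 10, attained only by F.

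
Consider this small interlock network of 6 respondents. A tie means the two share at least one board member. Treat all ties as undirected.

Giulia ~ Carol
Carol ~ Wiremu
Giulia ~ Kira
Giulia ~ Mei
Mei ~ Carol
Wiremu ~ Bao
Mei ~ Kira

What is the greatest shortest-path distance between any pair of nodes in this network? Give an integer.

Eccentricity of each node (its greatest distance to any other): Bao:4, Carol:2, Giulia:3, Kira:4, Mei:3, Wiremu:3.
The maximum eccentricity is 4, realized for instance by the pair Bao–Kira via Bao – Wiremu – Carol – Mei – Kira. So the diameter is 4.

4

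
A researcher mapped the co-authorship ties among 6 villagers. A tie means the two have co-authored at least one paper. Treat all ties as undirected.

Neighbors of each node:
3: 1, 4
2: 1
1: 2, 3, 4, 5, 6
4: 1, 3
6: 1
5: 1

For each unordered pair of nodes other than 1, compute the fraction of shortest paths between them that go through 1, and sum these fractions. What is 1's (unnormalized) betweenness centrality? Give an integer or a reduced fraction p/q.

Pairs whose geodesics pass through 1 — 6–4: 1; 6–3: 1; 6–5: 1; 6–2: 1; 4–5: 1; 4–2: 1; 3–5: 1; 3–2: 1; 5–2: 1.
All other pairs contribute 0.
Summing the contributions gives betweenness(1) = 9.

9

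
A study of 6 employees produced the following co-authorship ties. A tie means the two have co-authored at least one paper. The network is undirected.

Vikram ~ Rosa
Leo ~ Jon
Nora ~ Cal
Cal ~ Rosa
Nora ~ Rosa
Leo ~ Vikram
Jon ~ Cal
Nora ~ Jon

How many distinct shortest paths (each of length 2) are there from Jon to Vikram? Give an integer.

The shortest distance is 2, and the only length-2 path is Jon–Leo–Vikram. So there is exactly 1 shortest path.

1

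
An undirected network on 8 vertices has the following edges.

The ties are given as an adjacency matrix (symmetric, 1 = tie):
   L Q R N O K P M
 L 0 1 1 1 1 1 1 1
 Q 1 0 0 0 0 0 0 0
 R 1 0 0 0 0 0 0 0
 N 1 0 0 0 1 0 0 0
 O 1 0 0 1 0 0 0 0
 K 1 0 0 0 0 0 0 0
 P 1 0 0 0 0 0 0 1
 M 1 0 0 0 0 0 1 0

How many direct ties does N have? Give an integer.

N is directly tied to L and O. That is 2 neighbors, so the degree of N is 2.

2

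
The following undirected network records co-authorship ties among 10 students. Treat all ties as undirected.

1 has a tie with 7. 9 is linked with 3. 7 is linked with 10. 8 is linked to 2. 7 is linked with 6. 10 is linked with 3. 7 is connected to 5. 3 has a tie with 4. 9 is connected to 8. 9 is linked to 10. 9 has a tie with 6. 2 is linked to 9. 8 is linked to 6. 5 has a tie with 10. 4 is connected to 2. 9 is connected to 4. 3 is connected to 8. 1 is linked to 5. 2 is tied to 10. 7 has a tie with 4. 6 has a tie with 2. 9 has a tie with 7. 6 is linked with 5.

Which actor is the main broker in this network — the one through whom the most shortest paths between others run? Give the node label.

Unnormalized betweenness of each node: 1:0, 2:3/2, 3:11/12, 4:5/4, 5:13/6, 6:43/12, 7:29/4, 8:3/4, 9:49/12, 10:7/2.
7 has the largest value, 29/4, making it the main broker — the node through which the most shortest paths run.

7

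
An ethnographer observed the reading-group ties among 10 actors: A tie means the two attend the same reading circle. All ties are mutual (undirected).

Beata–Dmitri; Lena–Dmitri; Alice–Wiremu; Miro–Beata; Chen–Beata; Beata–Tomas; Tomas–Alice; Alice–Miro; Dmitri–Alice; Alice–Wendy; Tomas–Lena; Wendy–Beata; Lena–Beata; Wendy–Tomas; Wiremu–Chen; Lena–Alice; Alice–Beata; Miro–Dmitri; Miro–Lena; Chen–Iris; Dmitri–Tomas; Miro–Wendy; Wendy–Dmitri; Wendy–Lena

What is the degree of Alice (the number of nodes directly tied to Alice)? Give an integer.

7

Alice is directly tied to Beata, Dmitri, Lena, Miro, Tomas, Wendy, and Wiremu. That is 7 neighbors, so the degree of Alice is 7.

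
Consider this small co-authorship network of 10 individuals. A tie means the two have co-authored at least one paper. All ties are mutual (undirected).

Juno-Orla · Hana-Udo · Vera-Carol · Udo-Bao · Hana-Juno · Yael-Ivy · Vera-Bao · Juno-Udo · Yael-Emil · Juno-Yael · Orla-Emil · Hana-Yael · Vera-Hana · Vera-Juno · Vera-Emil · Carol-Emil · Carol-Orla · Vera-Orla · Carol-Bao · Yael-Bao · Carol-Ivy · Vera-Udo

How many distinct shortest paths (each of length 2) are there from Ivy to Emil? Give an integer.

2

The shortest distance is 2. The length-2 paths are: Ivy–Yael–Emil; Ivy–Carol–Emil.
That gives 2 distinct shortest paths.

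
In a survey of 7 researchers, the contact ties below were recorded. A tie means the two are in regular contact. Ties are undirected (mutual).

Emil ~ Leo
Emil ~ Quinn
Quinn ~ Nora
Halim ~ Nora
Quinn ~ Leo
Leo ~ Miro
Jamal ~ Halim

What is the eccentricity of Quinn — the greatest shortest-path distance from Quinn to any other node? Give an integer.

Distances from Quinn: Emil:1, Halim:2, Jamal:3, Leo:1, Miro:2, Nora:1.
The largest is 3 (to Jamal), so the eccentricity of Quinn is 3.

3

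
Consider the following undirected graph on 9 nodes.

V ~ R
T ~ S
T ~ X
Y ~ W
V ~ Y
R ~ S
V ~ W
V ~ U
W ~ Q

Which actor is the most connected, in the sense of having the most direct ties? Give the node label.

Degrees — Q:1, R:2, S:2, T:2, U:1, V:4, W:3, X:1, Y:2.
The maximum is 4, attained only by V.

V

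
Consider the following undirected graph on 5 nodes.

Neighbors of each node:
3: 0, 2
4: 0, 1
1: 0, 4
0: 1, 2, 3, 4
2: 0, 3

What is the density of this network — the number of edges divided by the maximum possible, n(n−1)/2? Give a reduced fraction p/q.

3/5

There are 6 edges and 5 nodes, so the maximum possible is C(5,2) = 10.
Density = 6/10 = 3/5.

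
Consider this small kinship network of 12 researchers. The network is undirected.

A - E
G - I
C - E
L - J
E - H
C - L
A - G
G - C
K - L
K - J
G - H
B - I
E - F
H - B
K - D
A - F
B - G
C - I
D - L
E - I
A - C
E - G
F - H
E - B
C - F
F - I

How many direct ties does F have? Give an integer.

F is directly tied to A, C, E, H, and I. That is 5 neighbors, so the degree of F is 5.

5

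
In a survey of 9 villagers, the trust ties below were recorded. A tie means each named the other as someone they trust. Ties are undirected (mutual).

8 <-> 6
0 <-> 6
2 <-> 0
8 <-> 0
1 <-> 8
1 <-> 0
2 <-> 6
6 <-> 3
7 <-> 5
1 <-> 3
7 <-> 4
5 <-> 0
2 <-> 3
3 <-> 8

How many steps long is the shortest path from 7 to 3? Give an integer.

4

One shortest route is 7 – 5 – 0 – 8 – 3, which uses 4 edges, and at distance 3 from 7 we only reach {1, 2, 6, 8}, which does not include 3. So d(7,3) = 4.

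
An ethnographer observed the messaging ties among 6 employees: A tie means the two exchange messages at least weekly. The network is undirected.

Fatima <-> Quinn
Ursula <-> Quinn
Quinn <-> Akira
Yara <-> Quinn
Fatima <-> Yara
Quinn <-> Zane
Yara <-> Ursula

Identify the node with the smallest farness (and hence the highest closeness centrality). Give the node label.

Quinn

Farness (sum of distances to all others) for each node — Akira:9, Fatima:8, Quinn:5, Ursula:8, Yara:7, Zane:9.
The smallest farness is 5, for Quinn, so Quinn has the highest closeness.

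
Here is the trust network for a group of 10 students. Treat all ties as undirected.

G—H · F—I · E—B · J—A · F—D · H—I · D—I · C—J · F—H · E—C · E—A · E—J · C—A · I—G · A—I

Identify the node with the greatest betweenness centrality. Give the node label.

I

Unnormalized betweenness of each node: A:20, B:0, C:0, D:0, E:8, F:1/2, G:0, H:1/2, I:22, J:0.
I has the largest value, 22, making it the main broker — the node through which the most shortest paths run.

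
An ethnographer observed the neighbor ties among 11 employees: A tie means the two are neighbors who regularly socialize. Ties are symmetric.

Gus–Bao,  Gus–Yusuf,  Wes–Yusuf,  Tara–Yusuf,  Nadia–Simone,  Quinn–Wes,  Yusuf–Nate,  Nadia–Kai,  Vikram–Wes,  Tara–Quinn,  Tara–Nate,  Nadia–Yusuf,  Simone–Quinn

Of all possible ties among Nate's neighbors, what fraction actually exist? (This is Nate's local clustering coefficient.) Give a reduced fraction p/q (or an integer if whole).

Nate's neighbors: Tara and Yusuf (k = 2).
Possible neighbor pairs: C(2,2) = 1. Edges among them: Tara–Yusuf → e = 1.
Clustering(Nate) = 1/1.

1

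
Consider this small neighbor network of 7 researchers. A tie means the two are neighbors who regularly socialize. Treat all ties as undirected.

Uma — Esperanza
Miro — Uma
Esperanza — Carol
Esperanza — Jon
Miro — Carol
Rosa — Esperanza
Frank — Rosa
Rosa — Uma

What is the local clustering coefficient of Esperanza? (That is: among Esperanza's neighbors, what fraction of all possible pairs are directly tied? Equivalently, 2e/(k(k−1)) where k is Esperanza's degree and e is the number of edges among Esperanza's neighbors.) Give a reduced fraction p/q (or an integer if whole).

Esperanza's neighbors: Carol, Jon, Rosa, and Uma (k = 4).
Possible neighbor pairs: C(4,2) = 6. Edges among them: Rosa–Uma → e = 1.
Clustering(Esperanza) = 1/6.

1/6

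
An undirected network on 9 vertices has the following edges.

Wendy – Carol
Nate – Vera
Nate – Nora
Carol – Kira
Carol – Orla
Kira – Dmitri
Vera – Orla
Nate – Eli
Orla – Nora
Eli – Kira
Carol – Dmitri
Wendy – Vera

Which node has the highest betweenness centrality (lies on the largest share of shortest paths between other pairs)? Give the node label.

Carol

Unnormalized betweenness of each node: Carol:53/6, Dmitri:0, Eli:37/12, Kira:49/12, Nate:29/6, Nora:13/12, Orla:11/2, Vera:4, Wendy:19/12.
Carol has the largest value, 53/6, making it the main broker — the node through which the most shortest paths run.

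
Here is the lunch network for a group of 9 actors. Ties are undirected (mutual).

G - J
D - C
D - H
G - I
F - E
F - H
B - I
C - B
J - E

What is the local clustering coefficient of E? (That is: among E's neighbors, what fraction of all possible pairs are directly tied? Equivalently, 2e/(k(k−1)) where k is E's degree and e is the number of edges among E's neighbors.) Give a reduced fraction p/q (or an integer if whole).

E's neighbors: F and J (k = 2).
Possible neighbor pairs: C(2,2) = 1. Edges among them: none → e = 0.
Clustering(E) = 0/1.

0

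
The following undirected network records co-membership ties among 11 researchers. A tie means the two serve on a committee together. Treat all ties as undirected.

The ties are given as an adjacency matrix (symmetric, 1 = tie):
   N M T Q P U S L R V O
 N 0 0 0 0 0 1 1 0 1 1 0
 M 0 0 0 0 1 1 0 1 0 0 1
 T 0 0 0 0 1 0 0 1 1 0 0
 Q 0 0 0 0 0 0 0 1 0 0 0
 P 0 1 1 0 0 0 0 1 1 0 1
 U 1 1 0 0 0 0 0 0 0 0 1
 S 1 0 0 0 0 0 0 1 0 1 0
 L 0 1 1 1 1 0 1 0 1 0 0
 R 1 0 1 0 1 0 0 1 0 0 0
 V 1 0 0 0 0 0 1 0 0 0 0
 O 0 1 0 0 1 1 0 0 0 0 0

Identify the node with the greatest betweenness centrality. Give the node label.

L

Unnormalized betweenness of each node: L:191/12, M:13/3, N:91/12, O:3/4, P:29/6, Q:0, R:17/4, S:9/2, T:0, U:23/6, V:0.
L has the largest value, 191/12, making it the main broker — the node through which the most shortest paths run.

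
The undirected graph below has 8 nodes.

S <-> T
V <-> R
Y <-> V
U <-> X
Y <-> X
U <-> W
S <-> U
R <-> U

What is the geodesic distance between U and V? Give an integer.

One shortest route is U – R – V, which uses 2 edges, and U and V are not directly tied, so nothing shorter exists. So d(U,V) = 2.

2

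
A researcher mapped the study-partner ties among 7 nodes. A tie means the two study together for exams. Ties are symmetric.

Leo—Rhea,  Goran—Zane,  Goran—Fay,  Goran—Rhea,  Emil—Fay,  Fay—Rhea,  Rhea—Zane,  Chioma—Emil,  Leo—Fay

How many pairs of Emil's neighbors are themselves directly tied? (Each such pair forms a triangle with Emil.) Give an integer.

0

Emil's neighbors are Chioma and Fay, but none of them are tied to each other, so no triangle contains Emil.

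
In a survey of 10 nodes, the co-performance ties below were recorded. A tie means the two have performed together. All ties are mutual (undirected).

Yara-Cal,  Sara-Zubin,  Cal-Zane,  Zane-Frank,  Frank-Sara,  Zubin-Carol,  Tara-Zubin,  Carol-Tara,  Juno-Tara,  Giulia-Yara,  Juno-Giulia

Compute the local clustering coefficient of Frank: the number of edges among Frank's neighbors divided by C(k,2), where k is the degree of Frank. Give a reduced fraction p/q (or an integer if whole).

Frank's neighbors: Sara and Zane (k = 2).
Possible neighbor pairs: C(2,2) = 1. Edges among them: none → e = 0.
Clustering(Frank) = 0/1.

0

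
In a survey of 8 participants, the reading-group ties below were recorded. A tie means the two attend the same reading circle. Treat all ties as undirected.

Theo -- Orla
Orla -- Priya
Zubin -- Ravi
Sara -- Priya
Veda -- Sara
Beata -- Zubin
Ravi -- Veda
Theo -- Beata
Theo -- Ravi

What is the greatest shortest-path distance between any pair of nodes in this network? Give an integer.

4

Eccentricity of each node (its greatest distance to any other): Beata:4, Orla:3, Priya:4, Ravi:3, Sara:4, Theo:3, Veda:3, Zubin:4.
The maximum eccentricity is 4, realized for instance by the pair Zubin–Priya via Zubin – Beata – Theo – Orla – Priya. So the diameter is 4.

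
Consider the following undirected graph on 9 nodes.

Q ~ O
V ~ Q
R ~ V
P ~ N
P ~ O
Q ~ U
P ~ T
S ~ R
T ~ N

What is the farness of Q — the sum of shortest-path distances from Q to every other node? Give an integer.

Distances from Q: N:3, O:1, P:2, R:2, S:3, T:3, U:1, V:1.
Sum = 3 + 1 + 2 + 2 + 3 + 3 + 1 + 1 = 16.

16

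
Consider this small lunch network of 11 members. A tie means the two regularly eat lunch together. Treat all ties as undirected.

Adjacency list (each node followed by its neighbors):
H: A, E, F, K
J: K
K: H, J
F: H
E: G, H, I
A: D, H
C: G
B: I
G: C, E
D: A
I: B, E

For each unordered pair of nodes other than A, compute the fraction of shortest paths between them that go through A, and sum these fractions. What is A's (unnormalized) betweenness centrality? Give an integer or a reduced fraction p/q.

Pairs whose geodesics pass through A — C–D: 1; G–D: 1; J–D: 1; I–D: 1; K–D: 1; H–D: 1; B–D: 1; F–D: 1; E–D: 1.
All other pairs contribute 0.
Summing the contributions gives betweenness(A) = 9.

9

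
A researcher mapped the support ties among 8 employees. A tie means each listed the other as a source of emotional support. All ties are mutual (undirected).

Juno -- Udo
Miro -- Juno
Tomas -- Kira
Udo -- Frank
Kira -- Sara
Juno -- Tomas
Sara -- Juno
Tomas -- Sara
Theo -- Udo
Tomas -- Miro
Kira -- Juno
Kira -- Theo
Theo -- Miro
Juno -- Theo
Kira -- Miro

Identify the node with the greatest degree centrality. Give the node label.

Juno

Degrees — Frank:1, Juno:6, Kira:5, Miro:4, Sara:3, Theo:4, Tomas:4, Udo:3.
The maximum is 6, attained only by Juno.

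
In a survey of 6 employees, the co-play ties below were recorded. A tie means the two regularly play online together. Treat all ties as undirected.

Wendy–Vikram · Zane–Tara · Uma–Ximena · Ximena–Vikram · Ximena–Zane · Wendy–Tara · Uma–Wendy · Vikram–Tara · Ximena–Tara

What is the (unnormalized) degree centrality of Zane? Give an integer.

Zane is directly tied to Tara and Ximena. That is 2 neighbors, so the degree of Zane is 2.

2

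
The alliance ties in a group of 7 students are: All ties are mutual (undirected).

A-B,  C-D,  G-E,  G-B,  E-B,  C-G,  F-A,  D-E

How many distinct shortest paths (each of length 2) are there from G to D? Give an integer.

The shortest distance is 2. The length-2 paths are: G–C–D; G–E–D.
That gives 2 distinct shortest paths.

2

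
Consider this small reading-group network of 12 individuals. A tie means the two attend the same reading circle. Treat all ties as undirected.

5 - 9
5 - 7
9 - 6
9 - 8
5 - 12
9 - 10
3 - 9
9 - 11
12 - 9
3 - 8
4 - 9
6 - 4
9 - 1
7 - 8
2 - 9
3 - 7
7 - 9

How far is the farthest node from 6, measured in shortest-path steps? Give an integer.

2

Distances from 6: 1:2, 2:2, 3:2, 4:1, 5:2, 7:2, 8:2, 9:1, 10:2, 11:2, 12:2.
The largest is 2 (to 11, 2, 12, 1, 5, 10, 7, 8, and 3), so the eccentricity of 6 is 2.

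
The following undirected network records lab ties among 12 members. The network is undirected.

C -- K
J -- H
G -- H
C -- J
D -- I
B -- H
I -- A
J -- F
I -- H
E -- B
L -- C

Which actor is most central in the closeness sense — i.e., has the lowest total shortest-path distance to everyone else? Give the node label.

Farness (sum of distances to all others) for each node — A:36, B:28, C:28, D:36, E:38, F:32, G:30, H:20, I:26, J:22, K:38, L:38.
The smallest farness is 20, for H, so H has the highest closeness.

H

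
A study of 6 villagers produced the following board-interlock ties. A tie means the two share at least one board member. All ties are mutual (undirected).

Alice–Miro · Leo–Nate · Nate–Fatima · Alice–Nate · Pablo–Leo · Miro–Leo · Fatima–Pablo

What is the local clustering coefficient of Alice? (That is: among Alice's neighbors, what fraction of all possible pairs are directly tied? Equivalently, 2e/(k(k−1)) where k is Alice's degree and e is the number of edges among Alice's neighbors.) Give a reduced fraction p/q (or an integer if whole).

0

Alice's neighbors: Miro and Nate (k = 2).
Possible neighbor pairs: C(2,2) = 1. Edges among them: none → e = 0.
Clustering(Alice) = 0/1.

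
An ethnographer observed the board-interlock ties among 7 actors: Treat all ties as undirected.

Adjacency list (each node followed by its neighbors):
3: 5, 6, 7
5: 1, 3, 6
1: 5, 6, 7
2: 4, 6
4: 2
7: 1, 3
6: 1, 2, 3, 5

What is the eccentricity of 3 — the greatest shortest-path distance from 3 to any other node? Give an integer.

Distances from 3: 1:2, 2:2, 4:3, 5:1, 6:1, 7:1.
The largest is 3 (to 4), so the eccentricity of 3 is 3.

3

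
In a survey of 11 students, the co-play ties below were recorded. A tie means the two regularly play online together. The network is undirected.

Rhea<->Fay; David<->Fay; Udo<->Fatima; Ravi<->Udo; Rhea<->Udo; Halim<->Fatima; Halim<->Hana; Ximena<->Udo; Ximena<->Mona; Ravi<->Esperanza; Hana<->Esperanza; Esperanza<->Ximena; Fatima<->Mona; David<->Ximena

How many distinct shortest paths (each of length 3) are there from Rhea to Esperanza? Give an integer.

The shortest distance is 3. The length-3 paths are: Rhea–Udo–Ravi–Esperanza; Rhea–Udo–Ximena–Esperanza.
That gives 2 distinct shortest paths.

2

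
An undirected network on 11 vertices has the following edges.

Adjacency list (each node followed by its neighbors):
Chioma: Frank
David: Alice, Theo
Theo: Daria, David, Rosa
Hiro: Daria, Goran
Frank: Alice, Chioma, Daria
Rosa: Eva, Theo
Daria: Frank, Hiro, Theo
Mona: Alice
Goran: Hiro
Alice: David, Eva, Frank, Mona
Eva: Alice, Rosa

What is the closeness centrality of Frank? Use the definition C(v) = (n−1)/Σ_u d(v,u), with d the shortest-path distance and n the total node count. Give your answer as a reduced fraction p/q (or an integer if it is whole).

10/19

Distances from Frank: Alice:1, Chioma:1, Daria:1, David:2, Eva:2, Goran:3, Hiro:2, Mona:2, Rosa:3, Theo:2. Sum = 19.
n = 11, so closeness = 10/19.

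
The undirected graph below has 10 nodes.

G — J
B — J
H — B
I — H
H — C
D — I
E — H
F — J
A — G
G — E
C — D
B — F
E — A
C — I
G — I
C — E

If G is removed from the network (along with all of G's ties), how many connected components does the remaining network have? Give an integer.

G's neighbors (A, E, I, and J) remain reachable from one another through other ties, so the rest of the network stays in one piece.

1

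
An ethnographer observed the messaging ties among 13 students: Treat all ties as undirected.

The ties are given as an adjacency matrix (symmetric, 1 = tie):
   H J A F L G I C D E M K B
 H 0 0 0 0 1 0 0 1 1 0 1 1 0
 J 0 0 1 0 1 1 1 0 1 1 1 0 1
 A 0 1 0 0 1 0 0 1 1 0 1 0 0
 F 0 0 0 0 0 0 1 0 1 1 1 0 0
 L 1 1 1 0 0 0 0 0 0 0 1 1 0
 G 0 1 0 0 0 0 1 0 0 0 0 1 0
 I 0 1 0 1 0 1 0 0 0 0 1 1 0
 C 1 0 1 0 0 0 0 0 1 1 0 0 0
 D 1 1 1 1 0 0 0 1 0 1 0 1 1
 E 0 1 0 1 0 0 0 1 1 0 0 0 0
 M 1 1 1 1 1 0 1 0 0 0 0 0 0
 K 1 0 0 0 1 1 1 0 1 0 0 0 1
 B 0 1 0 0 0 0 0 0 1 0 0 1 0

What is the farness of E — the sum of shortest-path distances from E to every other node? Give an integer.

20

Distances from E: A:2, B:2, C:1, D:1, F:1, G:2, H:2, I:2, J:1, K:2, L:2, M:2.
Sum = 2 + 2 + 1 + 1 + 1 + 2 + 2 + 2 + 1 + 2 + 2 + 2 = 20.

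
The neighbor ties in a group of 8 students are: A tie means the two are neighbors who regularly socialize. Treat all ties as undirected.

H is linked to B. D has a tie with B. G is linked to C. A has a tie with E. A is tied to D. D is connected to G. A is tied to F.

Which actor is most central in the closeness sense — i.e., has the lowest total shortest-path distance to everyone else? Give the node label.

Farness (sum of distances to all others) for each node — A:13, B:15, C:21, D:11, E:19, F:19, G:15, H:21.
The smallest farness is 11, for D, so D has the highest closeness.

D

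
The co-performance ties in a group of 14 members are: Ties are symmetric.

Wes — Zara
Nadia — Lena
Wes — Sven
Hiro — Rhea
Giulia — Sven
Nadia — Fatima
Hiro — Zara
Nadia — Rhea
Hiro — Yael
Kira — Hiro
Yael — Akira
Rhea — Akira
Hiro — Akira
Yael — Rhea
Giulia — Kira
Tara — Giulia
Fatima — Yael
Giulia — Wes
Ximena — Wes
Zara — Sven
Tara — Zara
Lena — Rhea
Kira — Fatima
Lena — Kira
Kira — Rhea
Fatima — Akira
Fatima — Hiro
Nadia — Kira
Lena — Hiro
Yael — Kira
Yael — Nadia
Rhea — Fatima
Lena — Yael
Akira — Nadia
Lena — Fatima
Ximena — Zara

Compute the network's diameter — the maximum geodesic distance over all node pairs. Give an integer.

4

Eccentricity of each node (its greatest distance to any other): Akira:3, Fatima:3, Giulia:3, Hiro:2, Kira:3, Lena:3, Nadia:4, Rhea:3, Sven:3, Tara:3, Wes:3, Ximena:4, Yael:3, Zara:3.
The maximum eccentricity is 4, realized for instance by the pair Ximena–Nadia via Ximena – Zara – Hiro – Akira – Nadia. So the diameter is 4.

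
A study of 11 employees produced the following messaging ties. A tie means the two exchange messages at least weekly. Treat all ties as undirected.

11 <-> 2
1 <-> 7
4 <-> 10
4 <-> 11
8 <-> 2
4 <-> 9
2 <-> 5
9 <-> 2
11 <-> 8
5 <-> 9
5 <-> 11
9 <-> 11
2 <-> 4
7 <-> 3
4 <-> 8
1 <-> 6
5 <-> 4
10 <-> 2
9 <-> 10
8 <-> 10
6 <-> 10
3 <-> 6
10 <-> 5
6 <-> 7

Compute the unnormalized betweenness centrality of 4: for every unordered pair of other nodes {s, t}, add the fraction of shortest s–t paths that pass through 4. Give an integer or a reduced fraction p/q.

3/2

Pairs whose geodesics pass through 4 — 7–11: 1/5; 6–11: 1/5; 3–11: 1/5; 1–11: 1/5; 5–8: 1/4; 8–9: 1/4; 10–11: 1/5.
All other pairs contribute 0.
Summing the contributions gives betweenness(4) = 3/2.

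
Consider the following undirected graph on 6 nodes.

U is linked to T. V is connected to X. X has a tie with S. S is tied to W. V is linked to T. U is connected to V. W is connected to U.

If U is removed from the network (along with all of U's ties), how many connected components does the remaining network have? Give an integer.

U's neighbors (T, V, and W) remain reachable from one another through other ties, so the rest of the network stays in one piece.

1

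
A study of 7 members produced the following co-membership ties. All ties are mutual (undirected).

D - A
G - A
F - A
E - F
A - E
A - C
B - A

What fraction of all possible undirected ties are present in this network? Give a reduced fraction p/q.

1/3

There are 7 edges and 7 nodes, so the maximum possible is C(7,2) = 21.
Density = 7/21 = 1/3.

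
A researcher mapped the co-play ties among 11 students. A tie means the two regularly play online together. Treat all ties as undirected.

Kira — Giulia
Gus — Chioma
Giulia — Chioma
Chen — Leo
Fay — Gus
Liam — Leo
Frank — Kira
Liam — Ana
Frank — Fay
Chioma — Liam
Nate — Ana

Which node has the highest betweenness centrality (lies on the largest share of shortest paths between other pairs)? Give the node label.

Liam

Unnormalized betweenness of each node: Ana:9, Chen:0, Chioma:27, Fay:9/2, Frank:2, Giulia:19/2, Gus:19/2, Kira:9/2, Leo:9, Liam:28, Nate:0.
Liam has the largest value, 28, making it the main broker — the node through which the most shortest paths run.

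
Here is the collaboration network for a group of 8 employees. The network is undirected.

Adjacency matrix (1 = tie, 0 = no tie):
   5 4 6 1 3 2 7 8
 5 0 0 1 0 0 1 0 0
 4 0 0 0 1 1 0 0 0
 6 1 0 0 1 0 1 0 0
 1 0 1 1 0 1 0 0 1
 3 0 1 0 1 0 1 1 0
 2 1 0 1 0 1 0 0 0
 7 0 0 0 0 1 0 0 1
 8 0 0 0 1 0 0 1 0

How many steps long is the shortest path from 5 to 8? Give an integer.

One shortest route is 5 – 6 – 1 – 8, which uses 3 edges, and at distance 2 from 5 we only reach {1, 3}, which does not include 8. So d(5,8) = 3.

3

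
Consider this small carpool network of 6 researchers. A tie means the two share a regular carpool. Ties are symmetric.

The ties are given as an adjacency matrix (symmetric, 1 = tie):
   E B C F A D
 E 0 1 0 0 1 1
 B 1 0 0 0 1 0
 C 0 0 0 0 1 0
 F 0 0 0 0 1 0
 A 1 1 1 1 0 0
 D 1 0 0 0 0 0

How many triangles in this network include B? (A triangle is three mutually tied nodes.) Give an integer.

B's neighbors: A and E.
Neighbor pairs that are themselves tied: B–A–E. Each forms one triangle with B, for 1 in total.

1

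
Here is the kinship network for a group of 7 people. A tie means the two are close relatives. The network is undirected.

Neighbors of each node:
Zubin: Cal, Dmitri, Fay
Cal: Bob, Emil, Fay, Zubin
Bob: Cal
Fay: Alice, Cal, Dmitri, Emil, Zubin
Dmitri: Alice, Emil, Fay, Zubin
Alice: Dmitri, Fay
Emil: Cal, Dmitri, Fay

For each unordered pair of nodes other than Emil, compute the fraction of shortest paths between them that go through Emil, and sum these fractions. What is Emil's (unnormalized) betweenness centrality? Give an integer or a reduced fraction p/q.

Pairs whose geodesics pass through Emil — Bob–Dmitri: 1/3; Cal–Dmitri: 1/3.
All other pairs contribute 0.
Summing the contributions gives betweenness(Emil) = 2/3.

2/3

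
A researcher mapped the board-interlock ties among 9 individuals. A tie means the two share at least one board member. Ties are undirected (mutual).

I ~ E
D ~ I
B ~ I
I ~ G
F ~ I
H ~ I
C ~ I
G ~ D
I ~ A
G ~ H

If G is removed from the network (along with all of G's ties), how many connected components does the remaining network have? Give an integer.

G's neighbors (D, H, and I) remain reachable from one another through other ties, so the rest of the network stays in one piece.

1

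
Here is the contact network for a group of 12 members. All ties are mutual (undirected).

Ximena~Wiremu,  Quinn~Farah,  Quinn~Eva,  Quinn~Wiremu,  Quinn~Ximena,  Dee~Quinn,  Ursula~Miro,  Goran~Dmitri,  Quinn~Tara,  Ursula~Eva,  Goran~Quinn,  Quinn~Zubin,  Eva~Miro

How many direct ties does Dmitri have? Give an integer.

1

Dmitri is directly tied to Goran. That is 1 neighbor, so the degree of Dmitri is 1.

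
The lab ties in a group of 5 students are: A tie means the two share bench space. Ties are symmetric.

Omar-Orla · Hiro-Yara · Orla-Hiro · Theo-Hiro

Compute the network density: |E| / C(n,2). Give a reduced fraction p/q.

2/5

There are 4 edges and 5 nodes, so the maximum possible is C(5,2) = 10.
Density = 4/10 = 2/5.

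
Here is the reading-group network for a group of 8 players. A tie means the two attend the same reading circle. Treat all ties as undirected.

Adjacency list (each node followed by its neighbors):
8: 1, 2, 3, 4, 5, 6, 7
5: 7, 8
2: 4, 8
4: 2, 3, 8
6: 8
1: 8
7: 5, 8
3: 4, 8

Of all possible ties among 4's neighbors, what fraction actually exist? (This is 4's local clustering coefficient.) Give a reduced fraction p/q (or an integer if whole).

4's neighbors: 2, 3, and 8 (k = 3).
Possible neighbor pairs: C(3,2) = 3. Edges among them: 2–8, 3–8 → e = 2.
Clustering(4) = 2/3.

2/3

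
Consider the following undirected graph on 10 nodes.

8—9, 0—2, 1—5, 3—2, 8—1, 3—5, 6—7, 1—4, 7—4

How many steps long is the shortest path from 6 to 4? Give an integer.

One shortest route is 6 – 7 – 4, which uses 2 edges, and 6 and 4 are not directly tied, so nothing shorter exists. So d(6,4) = 2.

2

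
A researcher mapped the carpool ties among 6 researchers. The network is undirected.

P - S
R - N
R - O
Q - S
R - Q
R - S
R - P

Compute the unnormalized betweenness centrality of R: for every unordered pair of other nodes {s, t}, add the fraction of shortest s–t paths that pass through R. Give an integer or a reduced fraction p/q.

Pairs whose geodesics pass through R — S–N: 1; S–O: 1; Q–P: 1/2; Q–N: 1; Q–O: 1; P–N: 1; P–O: 1; N–O: 1.
All other pairs contribute 0.
Summing the contributions gives betweenness(R) = 15/2.

15/2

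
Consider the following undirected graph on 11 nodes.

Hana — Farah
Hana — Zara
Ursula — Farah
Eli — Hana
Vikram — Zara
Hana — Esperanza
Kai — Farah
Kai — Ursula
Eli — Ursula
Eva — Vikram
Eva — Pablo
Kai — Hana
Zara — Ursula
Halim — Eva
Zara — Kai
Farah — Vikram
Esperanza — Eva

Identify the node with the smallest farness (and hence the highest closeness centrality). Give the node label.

Farness (sum of distances to all others) for each node — Eli:24, Esperanza:19, Eva:19, Farah:18, Halim:28, Hana:17, Kai:21, Pablo:28, Ursula:22, Vikram:18, Zara:18.
The smallest farness is 17, for Hana, so Hana has the highest closeness.

Hana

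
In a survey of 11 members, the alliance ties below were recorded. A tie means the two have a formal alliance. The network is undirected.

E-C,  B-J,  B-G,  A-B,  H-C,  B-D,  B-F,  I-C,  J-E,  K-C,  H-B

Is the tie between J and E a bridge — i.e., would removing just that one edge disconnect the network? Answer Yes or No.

No

Even without that edge, J still reaches E via J – B – H – C – E, so the network stays connected. Not a bridge.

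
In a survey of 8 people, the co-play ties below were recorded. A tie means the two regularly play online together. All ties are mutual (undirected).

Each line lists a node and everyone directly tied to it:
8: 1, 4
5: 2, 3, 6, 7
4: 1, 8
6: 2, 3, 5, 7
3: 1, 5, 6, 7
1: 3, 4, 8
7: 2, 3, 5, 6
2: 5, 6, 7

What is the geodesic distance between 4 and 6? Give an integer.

One shortest route is 4 – 1 – 3 – 6, which uses 3 edges, and at distance 2 from 4 we only reach {3}, which does not include 6. So d(4,6) = 3.

3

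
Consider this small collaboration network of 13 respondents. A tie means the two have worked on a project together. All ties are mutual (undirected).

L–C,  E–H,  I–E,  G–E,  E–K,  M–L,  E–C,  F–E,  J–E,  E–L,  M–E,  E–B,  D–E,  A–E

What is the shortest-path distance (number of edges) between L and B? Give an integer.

One shortest route is L – E – B, which uses 2 edges, and L and B are not directly tied, so nothing shorter exists. So d(L,B) = 2.

2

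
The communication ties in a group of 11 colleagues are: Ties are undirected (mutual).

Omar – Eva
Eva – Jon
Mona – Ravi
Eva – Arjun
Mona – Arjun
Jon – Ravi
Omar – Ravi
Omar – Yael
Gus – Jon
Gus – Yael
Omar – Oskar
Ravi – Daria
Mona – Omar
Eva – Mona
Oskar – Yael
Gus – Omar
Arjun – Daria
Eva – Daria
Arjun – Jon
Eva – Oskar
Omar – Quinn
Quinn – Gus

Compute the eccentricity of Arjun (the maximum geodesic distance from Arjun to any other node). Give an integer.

3

Distances from Arjun: Daria:1, Eva:1, Gus:2, Jon:1, Mona:1, Omar:2, Oskar:2, Quinn:3, Ravi:2, Yael:3.
The largest is 3 (to Yael and Quinn), so the eccentricity of Arjun is 3.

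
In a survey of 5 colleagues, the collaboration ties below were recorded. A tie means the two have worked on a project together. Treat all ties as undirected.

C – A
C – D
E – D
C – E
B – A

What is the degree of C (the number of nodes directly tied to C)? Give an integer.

3

C is directly tied to A, D, and E. That is 3 neighbors, so the degree of C is 3.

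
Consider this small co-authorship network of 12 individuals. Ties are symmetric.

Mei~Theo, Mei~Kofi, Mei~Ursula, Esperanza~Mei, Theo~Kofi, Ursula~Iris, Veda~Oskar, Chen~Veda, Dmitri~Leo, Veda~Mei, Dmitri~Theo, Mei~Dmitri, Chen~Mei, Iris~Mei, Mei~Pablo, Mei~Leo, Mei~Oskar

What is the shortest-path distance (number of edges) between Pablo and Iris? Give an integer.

2

One shortest route is Pablo – Mei – Iris, which uses 2 edges, and Pablo and Iris are not directly tied, so nothing shorter exists. So d(Pablo,Iris) = 2.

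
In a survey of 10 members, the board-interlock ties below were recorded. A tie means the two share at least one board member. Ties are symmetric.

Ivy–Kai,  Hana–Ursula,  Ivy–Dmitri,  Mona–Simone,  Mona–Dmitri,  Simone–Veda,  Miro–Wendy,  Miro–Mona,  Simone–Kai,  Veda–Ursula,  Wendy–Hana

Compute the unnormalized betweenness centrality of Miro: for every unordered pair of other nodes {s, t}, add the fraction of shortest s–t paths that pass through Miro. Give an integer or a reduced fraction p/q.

15/2

Pairs whose geodesics pass through Miro — Kai–Wendy: 1; Simone–Wendy: 1; Hana–Mona: 1; Hana–Dmitri: 1; Hana–Ivy: 1/2; Wendy–Mona: 1; Wendy–Dmitri: 1; Wendy–Ivy: 1.
All other pairs contribute 0.
Summing the contributions gives betweenness(Miro) = 15/2.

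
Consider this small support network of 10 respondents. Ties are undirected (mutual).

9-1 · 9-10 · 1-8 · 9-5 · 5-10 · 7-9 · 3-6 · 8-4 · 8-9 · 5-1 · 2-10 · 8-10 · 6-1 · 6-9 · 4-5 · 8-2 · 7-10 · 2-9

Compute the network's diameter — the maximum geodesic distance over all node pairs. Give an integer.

4

Eccentricity of each node (its greatest distance to any other): 1:2, 2:3, 3:4, 4:4, 5:3, 6:3, 7:3, 8:3, 9:2, 10:3.
The maximum eccentricity is 4, realized for instance by the pair 4–3 via 4 – 8 – 9 – 6 – 3. So the diameter is 4.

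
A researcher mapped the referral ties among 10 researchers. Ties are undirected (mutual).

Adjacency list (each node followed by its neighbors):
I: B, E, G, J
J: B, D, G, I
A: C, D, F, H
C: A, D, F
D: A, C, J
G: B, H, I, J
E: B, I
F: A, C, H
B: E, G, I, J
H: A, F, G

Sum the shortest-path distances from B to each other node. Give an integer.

17

Distances from B: A:3, C:3, D:2, E:1, F:3, G:1, H:2, I:1, J:1.
Sum = 3 + 3 + 2 + 1 + 3 + 1 + 2 + 1 + 1 = 17.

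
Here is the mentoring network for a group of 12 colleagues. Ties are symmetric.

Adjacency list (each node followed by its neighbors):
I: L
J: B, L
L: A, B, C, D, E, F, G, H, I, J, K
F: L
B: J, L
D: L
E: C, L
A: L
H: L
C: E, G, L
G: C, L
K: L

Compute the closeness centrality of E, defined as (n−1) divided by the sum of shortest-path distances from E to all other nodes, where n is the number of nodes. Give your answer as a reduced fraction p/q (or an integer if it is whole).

Distances from E: A:2, B:2, C:1, D:2, F:2, G:2, H:2, I:2, J:2, K:2, L:1. Sum = 20.
n = 12, so closeness = 11/20.

11/20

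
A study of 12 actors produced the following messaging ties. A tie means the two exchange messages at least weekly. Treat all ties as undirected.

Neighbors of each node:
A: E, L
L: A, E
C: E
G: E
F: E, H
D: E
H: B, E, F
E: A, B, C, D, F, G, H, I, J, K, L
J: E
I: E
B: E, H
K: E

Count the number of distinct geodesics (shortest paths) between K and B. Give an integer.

The shortest distance is 2, and the only length-2 path is K–E–B. So there is exactly 1 shortest path.

1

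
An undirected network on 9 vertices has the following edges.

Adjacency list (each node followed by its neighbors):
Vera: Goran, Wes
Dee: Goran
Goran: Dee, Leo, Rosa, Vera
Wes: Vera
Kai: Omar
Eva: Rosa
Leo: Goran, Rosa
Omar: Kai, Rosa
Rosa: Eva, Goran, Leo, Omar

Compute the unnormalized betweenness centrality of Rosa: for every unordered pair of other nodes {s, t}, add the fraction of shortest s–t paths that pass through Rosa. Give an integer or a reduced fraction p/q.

Pairs whose geodesics pass through Rosa — Goran–Kai: 1; Goran–Omar: 1; Goran–Eva: 1; Dee–Kai: 1; Dee–Omar: 1; Dee–Eva: 1; Kai–Vera: 1; Kai–Wes: 1; Kai–Leo: 1; Kai–Eva: 1; Omar–Vera: 1; Omar–Wes: 1; Omar–Leo: 1; Omar–Eva: 1 … (+3 more pairs).
All other pairs contribute 0.
Summing the contributions gives betweenness(Rosa) = 17.

17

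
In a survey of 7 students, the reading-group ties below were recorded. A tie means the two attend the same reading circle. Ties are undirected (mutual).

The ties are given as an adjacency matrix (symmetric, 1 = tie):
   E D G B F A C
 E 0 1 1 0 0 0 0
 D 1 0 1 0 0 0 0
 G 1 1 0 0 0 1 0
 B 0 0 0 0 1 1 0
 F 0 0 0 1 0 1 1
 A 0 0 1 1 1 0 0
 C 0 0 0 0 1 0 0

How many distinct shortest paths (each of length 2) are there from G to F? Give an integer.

1

The shortest distance is 2, and the only length-2 path is G–A–F. So there is exactly 1 shortest path.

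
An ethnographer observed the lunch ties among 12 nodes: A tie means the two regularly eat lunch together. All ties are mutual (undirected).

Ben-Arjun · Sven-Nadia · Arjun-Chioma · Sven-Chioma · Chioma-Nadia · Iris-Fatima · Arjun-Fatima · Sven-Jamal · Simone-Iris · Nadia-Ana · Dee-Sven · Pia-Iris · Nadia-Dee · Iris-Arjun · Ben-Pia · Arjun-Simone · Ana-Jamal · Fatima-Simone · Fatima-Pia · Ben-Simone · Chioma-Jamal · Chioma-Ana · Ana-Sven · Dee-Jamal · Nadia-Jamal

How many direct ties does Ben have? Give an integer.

3

Ben is directly tied to Arjun, Pia, and Simone. That is 3 neighbors, so the degree of Ben is 3.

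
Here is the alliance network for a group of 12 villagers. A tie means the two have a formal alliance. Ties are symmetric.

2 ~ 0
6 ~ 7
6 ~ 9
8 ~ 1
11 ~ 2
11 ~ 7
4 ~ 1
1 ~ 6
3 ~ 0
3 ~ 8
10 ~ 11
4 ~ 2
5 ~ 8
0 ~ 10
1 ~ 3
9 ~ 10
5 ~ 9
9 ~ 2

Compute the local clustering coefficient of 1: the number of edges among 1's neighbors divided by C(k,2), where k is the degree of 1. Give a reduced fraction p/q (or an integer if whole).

1's neighbors: 3, 4, 6, and 8 (k = 4).
Possible neighbor pairs: C(4,2) = 6. Edges among them: 3–8 → e = 1.
Clustering(1) = 1/6.

1/6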